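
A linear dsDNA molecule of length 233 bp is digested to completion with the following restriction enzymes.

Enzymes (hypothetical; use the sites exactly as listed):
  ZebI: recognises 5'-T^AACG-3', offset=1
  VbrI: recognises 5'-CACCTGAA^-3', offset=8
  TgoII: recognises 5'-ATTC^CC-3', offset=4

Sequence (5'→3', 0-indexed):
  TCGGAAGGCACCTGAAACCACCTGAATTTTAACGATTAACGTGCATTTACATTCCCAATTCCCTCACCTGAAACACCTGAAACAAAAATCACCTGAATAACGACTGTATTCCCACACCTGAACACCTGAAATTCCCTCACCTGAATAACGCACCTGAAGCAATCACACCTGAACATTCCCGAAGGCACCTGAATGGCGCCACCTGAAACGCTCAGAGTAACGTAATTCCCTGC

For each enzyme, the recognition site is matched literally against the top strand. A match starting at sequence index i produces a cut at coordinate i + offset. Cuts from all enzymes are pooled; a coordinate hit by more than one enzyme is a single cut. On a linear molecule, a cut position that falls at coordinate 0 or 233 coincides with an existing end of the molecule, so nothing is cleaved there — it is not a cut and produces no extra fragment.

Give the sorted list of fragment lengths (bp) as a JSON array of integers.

[1,1,4,4,5,5,7,7,8,9,10,10,11,11,11,11,12,13,14,15,15,16,16,17]

Site scan:
  ZebI TAACG/1: at [29, 36, 97, 145, 217] ⇒ [30, 37, 98, 146, 218]
  VbrI CACCTGAA/8: at [8, 18, 64, 73, 89, 114, 122, 137, 150, 165, 185, 199] ⇒ [16, 26, 72, 81, 97, 122, 130, 145, 158, 173, 193, 207]
  TgoII ATTCCC/4: at [50, 57, 107, 130, 174, 224] ⇒ [54, 61, 111, 134, 178, 228]

All cut coordinates (distinct, sorted): [16, 26, 30, 37, 54, 61, 72, 81, 97, 98, 111, 122, 130, 134, 145, 146, 158, 173, 178, 193, 207, 218, 228]

Fragment lengths:
  [0,16): 16 bp
  [16,26): 10 bp
  [26,30): 4 bp
  [30,37): 7 bp
  [37,54): 17 bp
  [54,61): 7 bp
  [61,72): 11 bp
  [72,81): 9 bp
  [81,97): 16 bp
  [97,98): 1 bp
  [98,111): 13 bp
  [111,122): 11 bp
  [122,130): 8 bp
  [130,134): 4 bp
  [134,145): 11 bp
  [145,146): 1 bp
  [146,158): 12 bp
  [158,173): 15 bp
  [173,178): 5 bp
  [178,193): 15 bp
  [193,207): 14 bp
  [207,218): 11 bp
  [218,228): 10 bp
  [228,233): 5 bp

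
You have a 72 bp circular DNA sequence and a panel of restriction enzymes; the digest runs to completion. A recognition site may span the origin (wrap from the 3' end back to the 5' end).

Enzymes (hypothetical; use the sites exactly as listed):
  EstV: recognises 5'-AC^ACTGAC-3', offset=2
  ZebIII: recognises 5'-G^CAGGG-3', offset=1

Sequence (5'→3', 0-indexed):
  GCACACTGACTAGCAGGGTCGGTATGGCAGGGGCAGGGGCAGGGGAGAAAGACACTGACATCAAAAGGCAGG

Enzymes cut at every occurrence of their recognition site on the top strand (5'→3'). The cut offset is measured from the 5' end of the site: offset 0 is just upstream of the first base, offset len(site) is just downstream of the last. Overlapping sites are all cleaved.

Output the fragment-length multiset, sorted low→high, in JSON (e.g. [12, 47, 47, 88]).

[6,6,8,9,14,14,15]

Per-enzyme occurrences:
  EstV ACACTGAC/2: at [2, 51] ⇒ [4, 53]
  ZebIII GCAGGG/1: at [12, 26, 32, 38, 67] ⇒ [13, 27, 33, 39, 68]

All cut coordinates (distinct, sorted): [4, 13, 27, 33, 39, 53, 68]

Fragment lengths:
  4→13: 9 bp
  13→27: 14 bp
  27→33: 6 bp
  33→39: 6 bp
  39→53: 14 bp
  53→68: 15 bp
  68→4 (wrap): 72-68+4 = 8 bp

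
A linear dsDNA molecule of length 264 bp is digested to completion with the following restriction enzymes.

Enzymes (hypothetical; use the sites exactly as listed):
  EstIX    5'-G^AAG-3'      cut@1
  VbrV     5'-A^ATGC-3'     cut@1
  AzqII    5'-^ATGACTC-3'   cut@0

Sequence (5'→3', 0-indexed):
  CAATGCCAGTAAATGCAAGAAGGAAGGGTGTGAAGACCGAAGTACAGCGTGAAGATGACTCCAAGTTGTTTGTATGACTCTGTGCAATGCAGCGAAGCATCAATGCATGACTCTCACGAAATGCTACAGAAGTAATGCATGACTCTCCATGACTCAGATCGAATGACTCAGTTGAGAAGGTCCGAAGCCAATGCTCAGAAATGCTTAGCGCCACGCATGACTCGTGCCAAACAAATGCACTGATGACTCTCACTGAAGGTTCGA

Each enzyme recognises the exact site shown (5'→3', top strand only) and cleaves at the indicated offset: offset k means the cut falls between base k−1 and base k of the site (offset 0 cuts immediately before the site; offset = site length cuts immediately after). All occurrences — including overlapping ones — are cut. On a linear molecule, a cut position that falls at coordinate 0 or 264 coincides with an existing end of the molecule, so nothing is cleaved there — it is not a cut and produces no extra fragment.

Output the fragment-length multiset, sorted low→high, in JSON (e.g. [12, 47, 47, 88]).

[2,3,4,4,4,5,6,7,7,8,8,8,8,9,9,9,10,10,10,12,13,13,14,14,14,16,18,19]

Per-enzyme occurrences:
  EstIX GAAG/1: at [18, 22, 31, 38, 50, 93, 128, 175, 183, 254] ⇒ [19, 23, 32, 39, 51, 94, 129, 176, 184, 255]
  VbrV AATGC/1: at [1, 11, 85, 101, 119, 133, 189, 199, 233] ⇒ [2, 12, 86, 102, 120, 134, 190, 200, 234]
  AzqII ATGACTC/0: at [54, 73, 106, 138, 148, 162, 216, 242] ⇒ [54, 73, 106, 138, 148, 162, 216, 242]

Pooled cuts: [2, 12, 19, 23, 32, 39, 51, 54, 73, 86, 94, 102, 106, 120, 129, 134, 138, 148, 162, 176, 184, 190, 200, 216, 234, 242, 255]

Fragments:
  [0,2): 2 bp
  [2,12): 10 bp
  [12,19): 7 bp
  [19,23): 4 bp
  [23,32): 9 bp
  [32,39): 7 bp
  [39,51): 12 bp
  [51,54): 3 bp
  [54,73): 19 bp
  [73,86): 13 bp
  [86,94): 8 bp
  [94,102): 8 bp
  [102,106): 4 bp
  [106,120): 14 bp
  [120,129): 9 bp
  [129,134): 5 bp
  [134,138): 4 bp
  [138,148): 10 bp
  [148,162): 14 bp
  [162,176): 14 bp
  [176,184): 8 bp
  [184,190): 6 bp
  [190,200): 10 bp
  [200,216): 16 bp
  [216,234): 18 bp
  [234,242): 8 bp
  [242,255): 13 bp
  [255,264): 9 bp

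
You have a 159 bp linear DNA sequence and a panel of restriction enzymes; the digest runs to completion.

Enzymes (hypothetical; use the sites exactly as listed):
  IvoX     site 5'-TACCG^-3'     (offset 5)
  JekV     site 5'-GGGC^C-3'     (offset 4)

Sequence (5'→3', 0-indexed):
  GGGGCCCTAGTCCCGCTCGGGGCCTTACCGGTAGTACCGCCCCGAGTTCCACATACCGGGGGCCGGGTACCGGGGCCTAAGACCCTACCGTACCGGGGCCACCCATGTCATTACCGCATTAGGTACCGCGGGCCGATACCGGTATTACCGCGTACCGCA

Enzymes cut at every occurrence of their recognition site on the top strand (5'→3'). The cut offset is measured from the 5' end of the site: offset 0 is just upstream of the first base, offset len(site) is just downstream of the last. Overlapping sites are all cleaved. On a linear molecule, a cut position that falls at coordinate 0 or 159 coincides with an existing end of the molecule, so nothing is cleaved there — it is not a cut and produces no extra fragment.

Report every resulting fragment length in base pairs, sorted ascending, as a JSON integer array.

Site scan:
  IvoX (TACCG, off=5): starts [25, 34, 53, 67, 85, 90, 111, 123, 136, 145, 152] → cuts [30, 39, 58, 72, 90, 95, 116, 128, 141, 150, 157]
  JekV (GGGCC, off=4): starts [1, 19, 59, 72, 95, 129] → cuts [5, 23, 63, 76, 99, 133]

All cut coordinates (distinct, sorted): [5, 23, 30, 39, 58, 63, 72, 76, 90, 95, 99, 116, 128, 133, 141, 150, 157]

Fragments:
  [0,5): 5 bp
  [5,23): 18 bp
  [23,30): 7 bp
  [30,39): 9 bp
  [39,58): 19 bp
  [58,63): 5 bp
  [63,72): 9 bp
  [72,76): 4 bp
  [76,90): 14 bp
  [90,95): 5 bp
  [95,99): 4 bp
  [99,116): 17 bp
  [116,128): 12 bp
  [128,133): 5 bp
  [133,141): 8 bp
  [141,150): 9 bp
  [150,157): 7 bp
  [157,159): 2 bp

[2,4,4,5,5,5,5,7,7,8,9,9,9,12,14,17,18,19]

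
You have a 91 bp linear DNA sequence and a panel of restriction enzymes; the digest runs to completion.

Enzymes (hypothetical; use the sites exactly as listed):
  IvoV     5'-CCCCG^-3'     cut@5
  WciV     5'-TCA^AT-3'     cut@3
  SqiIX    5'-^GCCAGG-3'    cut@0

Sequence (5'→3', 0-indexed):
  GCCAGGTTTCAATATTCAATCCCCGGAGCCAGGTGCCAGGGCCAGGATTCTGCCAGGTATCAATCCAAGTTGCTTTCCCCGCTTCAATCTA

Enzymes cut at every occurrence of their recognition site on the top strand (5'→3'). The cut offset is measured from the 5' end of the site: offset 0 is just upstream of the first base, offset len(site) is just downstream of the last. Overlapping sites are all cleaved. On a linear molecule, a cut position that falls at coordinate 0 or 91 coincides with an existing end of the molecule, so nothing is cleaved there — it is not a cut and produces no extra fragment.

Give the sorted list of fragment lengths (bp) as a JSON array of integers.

[2,5,5,6,7,7,7,11,11,11,19]

Scan for sites:
  IvoV (CCCCG, off=5): starts [20, 76] → cuts [25, 81]
  WciV (TCAAT, off=3): starts [8, 15, 59, 83] → cuts [11, 18, 62, 86]
  SqiIX (GCCAGG, off=0): starts [0, 27, 34, 40, 51] → cuts [27, 34, 40, 51] (position 0 is a terminus of the linear molecule — no cut)

All cut coordinates (distinct, sorted): [11, 18, 25, 27, 34, 40, 51, 62, 81, 86]

Fragment lengths:
  [0,11): 11 bp
  [11,18): 7 bp
  [18,25): 7 bp
  [25,27): 2 bp
  [27,34): 7 bp
  [34,40): 6 bp
  [40,51): 11 bp
  [51,62): 11 bp
  [62,81): 19 bp
  [81,86): 5 bp
  [86,91): 5 bp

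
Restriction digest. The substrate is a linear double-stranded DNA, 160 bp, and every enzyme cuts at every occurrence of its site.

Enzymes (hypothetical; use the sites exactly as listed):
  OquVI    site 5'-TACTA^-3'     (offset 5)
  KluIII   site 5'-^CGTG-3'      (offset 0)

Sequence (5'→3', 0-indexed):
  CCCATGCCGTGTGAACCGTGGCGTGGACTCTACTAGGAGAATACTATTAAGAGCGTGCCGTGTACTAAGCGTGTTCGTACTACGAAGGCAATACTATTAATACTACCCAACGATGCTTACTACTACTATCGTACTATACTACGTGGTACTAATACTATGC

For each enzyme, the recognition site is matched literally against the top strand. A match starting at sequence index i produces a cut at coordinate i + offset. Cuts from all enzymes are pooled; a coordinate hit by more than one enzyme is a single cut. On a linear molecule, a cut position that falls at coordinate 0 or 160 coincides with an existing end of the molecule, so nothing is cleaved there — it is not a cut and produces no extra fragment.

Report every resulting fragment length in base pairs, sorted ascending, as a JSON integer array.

[2,3,3,3,5,5,5,6,7,7,8,9,9,9,10,11,13,14,14,17]

Scan for sites:
  OquVI (TACTA, off=5): starts [30, 41, 62, 77, 91, 100, 117, 120, 123, 131, 136, 146, 152] → cuts [35, 46, 67, 82, 96, 105, 122, 125, 128, 136, 141, 151, 157]
  KluIII (CGTG, off=0): starts [7, 16, 21, 53, 58, 69, 141] → cuts [7, 16, 21, 53, 58, 69, 141]

All cut coordinates (distinct, sorted): [7, 16, 21, 35, 46, 53, 58, 67, 69, 82, 96, 105, 122, 125, 128, 136, 141, 151, 157]

Fragments:
  [0,7): 7 bp
  [7,16): 9 bp
  [16,21): 5 bp
  [21,35): 14 bp
  [35,46): 11 bp
  [46,53): 7 bp
  [53,58): 5 bp
  [58,67): 9 bp
  [67,69): 2 bp
  [69,82): 13 bp
  [82,96): 14 bp
  [96,105): 9 bp
  [105,122): 17 bp
  [122,125): 3 bp
  [125,128): 3 bp
  [128,136): 8 bp
  [136,141): 5 bp
  [141,151): 10 bp
  [151,157): 6 bp
  [157,160): 3 bp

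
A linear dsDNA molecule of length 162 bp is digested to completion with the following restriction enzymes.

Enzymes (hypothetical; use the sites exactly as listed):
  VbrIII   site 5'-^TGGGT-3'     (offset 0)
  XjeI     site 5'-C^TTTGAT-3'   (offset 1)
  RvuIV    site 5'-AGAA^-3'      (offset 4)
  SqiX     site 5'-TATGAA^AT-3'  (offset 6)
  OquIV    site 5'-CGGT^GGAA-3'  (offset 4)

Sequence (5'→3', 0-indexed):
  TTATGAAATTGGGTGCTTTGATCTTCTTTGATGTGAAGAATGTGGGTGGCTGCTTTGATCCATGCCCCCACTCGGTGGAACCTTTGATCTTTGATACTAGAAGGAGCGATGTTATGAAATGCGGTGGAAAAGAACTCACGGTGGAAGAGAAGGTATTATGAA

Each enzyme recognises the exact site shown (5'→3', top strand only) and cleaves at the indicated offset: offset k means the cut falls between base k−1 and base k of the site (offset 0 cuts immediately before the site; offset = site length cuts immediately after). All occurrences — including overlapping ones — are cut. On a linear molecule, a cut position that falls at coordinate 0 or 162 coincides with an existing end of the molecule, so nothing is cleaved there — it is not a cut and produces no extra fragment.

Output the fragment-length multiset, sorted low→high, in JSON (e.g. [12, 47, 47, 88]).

Scan for sites:
  VbrIII TGGGT/0: at [9, 42] ⇒ [9, 42]
  XjeI CTTTGAT/1: at [15, 25, 52, 81, 88] ⇒ [16, 26, 53, 82, 89]
  RvuIV AGAA/4: at [36, 98, 130, 147] ⇒ [40, 102, 134, 151]
  SqiX TATGAAAT/6: at [1, 112] ⇒ [7, 118]
  OquIV CGGTGGAA/4: at [72, 121, 138] ⇒ [76, 125, 142]

All cut coordinates (distinct, sorted): [7, 9, 16, 26, 40, 42, 53, 76, 82, 89, 102, 118, 125, 134, 142, 151]

Fragments:
  [0,7): 7 bp
  [7,9): 2 bp
  [9,16): 7 bp
  [16,26): 10 bp
  [26,40): 14 bp
  [40,42): 2 bp
  [42,53): 11 bp
  [53,76): 23 bp
  [76,82): 6 bp
  [82,89): 7 bp
  [89,102): 13 bp
  [102,118): 16 bp
  [118,125): 7 bp
  [125,134): 9 bp
  [134,142): 8 bp
  [142,151): 9 bp
  [151,162): 11 bp

[2,2,6,7,7,7,7,8,9,9,10,11,11,13,14,16,23]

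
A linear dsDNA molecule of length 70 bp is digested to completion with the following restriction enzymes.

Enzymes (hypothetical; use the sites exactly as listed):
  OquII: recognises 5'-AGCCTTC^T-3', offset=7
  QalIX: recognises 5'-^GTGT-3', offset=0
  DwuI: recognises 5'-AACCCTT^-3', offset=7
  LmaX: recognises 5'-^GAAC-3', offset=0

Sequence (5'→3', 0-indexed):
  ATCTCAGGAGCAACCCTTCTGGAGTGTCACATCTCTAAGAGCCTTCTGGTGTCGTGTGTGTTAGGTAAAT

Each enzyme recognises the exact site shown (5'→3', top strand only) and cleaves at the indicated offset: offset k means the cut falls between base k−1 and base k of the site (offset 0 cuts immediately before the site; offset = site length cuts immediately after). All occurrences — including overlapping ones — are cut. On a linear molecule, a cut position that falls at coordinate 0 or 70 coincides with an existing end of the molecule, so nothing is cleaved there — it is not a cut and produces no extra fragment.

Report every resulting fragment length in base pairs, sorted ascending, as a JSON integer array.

Per-enzyme occurrences:
  OquII AGCCTTCT/7: at [39] ⇒ [46]
  QalIX GTGT/0: at [23, 48, 53, 55, 57] ⇒ [23, 48, 53, 55, 57]
  DwuI AACCCTT/7: at [11] ⇒ [18]
  LmaX (GAAC, off=0): no sites

All cut coordinates (distinct, sorted): [18, 23, 46, 48, 53, 55, 57]

Fragment lengths:
  [0,18): 18 bp
  [18,23): 5 bp
  [23,46): 23 bp
  [46,48): 2 bp
  [48,53): 5 bp
  [53,55): 2 bp
  [55,57): 2 bp
  [57,70): 13 bp

[2,2,2,5,5,13,18,23]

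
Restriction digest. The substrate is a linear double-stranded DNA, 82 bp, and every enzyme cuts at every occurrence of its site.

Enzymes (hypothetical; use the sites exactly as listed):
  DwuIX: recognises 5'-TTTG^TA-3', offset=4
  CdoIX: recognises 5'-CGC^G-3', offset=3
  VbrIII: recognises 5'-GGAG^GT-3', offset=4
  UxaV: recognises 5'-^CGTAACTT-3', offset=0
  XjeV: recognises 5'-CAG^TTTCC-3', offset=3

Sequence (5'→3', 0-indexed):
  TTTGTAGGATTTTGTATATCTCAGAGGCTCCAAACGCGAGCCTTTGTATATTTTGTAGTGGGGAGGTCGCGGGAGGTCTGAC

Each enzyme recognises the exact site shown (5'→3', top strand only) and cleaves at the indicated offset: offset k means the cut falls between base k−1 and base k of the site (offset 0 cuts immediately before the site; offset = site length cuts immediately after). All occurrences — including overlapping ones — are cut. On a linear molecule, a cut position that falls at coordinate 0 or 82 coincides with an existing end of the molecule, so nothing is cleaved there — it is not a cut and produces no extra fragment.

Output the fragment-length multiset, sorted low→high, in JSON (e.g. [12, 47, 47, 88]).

Site scan:
  DwuIX TTTGTA/4: at [0, 10, 42, 51] ⇒ [4, 14, 46, 55]
  CdoIX CGCG/3: at [34, 67] ⇒ [37, 70]
  VbrIII GGAGGT/4: at [61, 71] ⇒ [65, 75]
  UxaV (CGTAACTT, off=0): no sites
  XjeV (CAGTTTCC, off=3): no sites

Pooled cuts: [4, 14, 37, 46, 55, 65, 70, 75]

Fragment lengths:
  [0,4): 4 bp
  [4,14): 10 bp
  [14,37): 23 bp
  [37,46): 9 bp
  [46,55): 9 bp
  [55,65): 10 bp
  [65,70): 5 bp
  [70,75): 5 bp
  [75,82): 7 bp

[4,5,5,7,9,9,10,10,23]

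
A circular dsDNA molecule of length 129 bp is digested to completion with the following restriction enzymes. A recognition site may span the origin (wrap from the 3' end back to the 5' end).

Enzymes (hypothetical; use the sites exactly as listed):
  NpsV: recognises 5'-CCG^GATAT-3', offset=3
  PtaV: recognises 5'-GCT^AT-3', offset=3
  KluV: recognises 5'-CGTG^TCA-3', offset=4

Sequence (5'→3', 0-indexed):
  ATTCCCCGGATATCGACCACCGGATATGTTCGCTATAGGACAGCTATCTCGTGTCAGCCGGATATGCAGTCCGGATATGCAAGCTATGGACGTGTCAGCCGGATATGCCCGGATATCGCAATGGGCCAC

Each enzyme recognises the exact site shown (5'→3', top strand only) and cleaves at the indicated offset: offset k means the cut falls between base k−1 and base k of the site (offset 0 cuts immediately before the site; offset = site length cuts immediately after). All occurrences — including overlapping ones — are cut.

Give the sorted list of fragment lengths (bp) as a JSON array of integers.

Per-enzyme occurrences:
  NpsV (CCGGATAT, off=3): starts [5, 19, 57, 70, 98, 108] → cuts [8, 22, 60, 73, 101, 111]
  PtaV (GCTAT, off=3): starts [31, 42, 82] → cuts [34, 45, 85]
  KluV (CGTGTCA, off=4): starts [49, 90] → cuts [53, 94]

Pooled cuts: [8, 22, 34, 45, 53, 60, 73, 85, 94, 101, 111]

Fragment lengths:
  8→22: 14 bp
  22→34: 12 bp
  34→45: 11 bp
  45→53: 8 bp
  53→60: 7 bp
  60→73: 13 bp
  73→85: 12 bp
  85→94: 9 bp
  94→101: 7 bp
  101→111: 10 bp
  111→8 (wrap): 129-111+8 = 26 bp

[7,7,8,9,10,11,12,12,13,14,26]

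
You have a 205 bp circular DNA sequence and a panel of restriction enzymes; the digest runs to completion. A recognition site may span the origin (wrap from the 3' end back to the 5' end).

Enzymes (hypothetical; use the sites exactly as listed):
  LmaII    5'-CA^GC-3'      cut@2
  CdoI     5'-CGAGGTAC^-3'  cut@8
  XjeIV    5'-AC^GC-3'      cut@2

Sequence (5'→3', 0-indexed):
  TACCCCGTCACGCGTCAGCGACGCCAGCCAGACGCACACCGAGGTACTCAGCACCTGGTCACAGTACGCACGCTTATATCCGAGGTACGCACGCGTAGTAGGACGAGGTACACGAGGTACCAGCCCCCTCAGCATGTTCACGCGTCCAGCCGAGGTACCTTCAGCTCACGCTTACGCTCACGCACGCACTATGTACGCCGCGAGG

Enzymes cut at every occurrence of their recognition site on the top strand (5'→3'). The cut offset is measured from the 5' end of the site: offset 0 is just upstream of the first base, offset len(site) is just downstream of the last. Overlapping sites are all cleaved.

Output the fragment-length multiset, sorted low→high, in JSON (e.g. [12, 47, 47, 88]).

[2,3,4,4,4,4,5,5,6,6,6,6,7,7,8,9,9,10,10,11,12,14,17,17,19]

Scan for sites:
  LmaII (CAGC, off=2): starts [15, 24, 48, 120, 129, 146, 161] → cuts [17, 26, 50, 122, 131, 148, 163]
  CdoI (CGAGGTAC, off=8): starts [39, 80, 103, 112, 150, 200] → cuts [3, 47, 88, 111, 120, 158]
  XjeIV (ACGC, off=2): starts [9, 20, 31, 65, 69, 86, 90, 139, 167, 173, 179, 183, 194] → cuts [11, 22, 33, 67, 71, 88, 92, 141, 169, 175, 181, 185, 196]

Pooled cuts: [3, 11, 17, 22, 26, 33, 47, 50, 67, 71, 88, 92, 111, 120, 122, 131, 141, 148, 158, 163, 169, 175, 181, 185, 196]

Fragments:
  3→11: 8 bp
  11→17: 6 bp
  17→22: 5 bp
  22→26: 4 bp
  26→33: 7 bp
  33→47: 14 bp
  47→50: 3 bp
  50→67: 17 bp
  67→71: 4 bp
  71→88: 17 bp
  88→92: 4 bp
  92→111: 19 bp
  111→120: 9 bp
  120→122: 2 bp
  122→131: 9 bp
  131→141: 10 bp
  141→148: 7 bp
  148→158: 10 bp
  158→163: 5 bp
  163→169: 6 bp
  169→175: 6 bp
  175→181: 6 bp
  181→185: 4 bp
  185→196: 11 bp
  196→3 (wrap): 205-196+3 = 12 bp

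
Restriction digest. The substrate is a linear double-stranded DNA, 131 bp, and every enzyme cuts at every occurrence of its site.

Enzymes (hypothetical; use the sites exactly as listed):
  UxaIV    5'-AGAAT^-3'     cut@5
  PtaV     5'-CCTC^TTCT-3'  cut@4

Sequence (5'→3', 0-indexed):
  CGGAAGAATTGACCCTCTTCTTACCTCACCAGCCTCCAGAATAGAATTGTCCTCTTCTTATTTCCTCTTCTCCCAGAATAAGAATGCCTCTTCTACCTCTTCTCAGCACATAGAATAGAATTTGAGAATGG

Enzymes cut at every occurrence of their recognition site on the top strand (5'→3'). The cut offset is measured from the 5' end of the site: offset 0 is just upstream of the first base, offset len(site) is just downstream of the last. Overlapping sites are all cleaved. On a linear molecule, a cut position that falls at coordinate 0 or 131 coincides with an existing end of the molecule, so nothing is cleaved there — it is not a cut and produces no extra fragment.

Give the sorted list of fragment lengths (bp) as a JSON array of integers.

Scan for sites:
  UxaIV AGAAT/5: at [4, 37, 42, 74, 80, 111, 116, 124] ⇒ [9, 42, 47, 79, 85, 116, 121, 129]
  PtaV CCTCTTCT/4: at [13, 50, 63, 86, 95] ⇒ [17, 54, 67, 90, 99]

Pooled cuts: [9, 17, 42, 47, 54, 67, 79, 85, 90, 99, 116, 121, 129]

Fragments:
  [0,9): 9 bp
  [9,17): 8 bp
  [17,42): 25 bp
  [42,47): 5 bp
  [47,54): 7 bp
  [54,67): 13 bp
  [67,79): 12 bp
  [79,85): 6 bp
  [85,90): 5 bp
  [90,99): 9 bp
  [99,116): 17 bp
  [116,121): 5 bp
  [121,129): 8 bp
  [129,131): 2 bp

[2,5,5,5,6,7,8,8,9,9,12,13,17,25]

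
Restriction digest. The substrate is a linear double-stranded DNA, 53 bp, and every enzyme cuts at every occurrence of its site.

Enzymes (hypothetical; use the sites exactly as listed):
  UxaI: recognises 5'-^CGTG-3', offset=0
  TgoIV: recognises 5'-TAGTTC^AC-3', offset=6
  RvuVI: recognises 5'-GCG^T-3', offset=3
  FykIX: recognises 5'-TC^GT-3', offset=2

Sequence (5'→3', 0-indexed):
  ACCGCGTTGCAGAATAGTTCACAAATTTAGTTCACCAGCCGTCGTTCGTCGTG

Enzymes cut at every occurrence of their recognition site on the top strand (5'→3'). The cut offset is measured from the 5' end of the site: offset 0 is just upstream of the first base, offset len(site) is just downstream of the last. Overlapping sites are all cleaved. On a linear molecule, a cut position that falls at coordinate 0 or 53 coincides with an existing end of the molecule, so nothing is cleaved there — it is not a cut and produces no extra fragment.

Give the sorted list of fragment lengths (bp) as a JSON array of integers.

[1,2,3,4,6,10,13,14]

Scan for sites:
  UxaI (CGTG, off=0): starts [49] → cuts [49]
  TgoIV (TAGTTCAC, off=6): starts [14, 27] → cuts [20, 33]
  RvuVI (GCGT, off=3): starts [3] → cuts [6]
  FykIX (TCGT, off=2): starts [41, 45, 48] → cuts [43, 47, 50]

All cut coordinates (distinct, sorted): [6, 20, 33, 43, 47, 49, 50]

Fragment lengths:
  [0,6): 6 bp
  [6,20): 14 bp
  [20,33): 13 bp
  [33,43): 10 bp
  [43,47): 4 bp
  [47,49): 2 bp
  [49,50): 1 bp
  [50,53): 3 bp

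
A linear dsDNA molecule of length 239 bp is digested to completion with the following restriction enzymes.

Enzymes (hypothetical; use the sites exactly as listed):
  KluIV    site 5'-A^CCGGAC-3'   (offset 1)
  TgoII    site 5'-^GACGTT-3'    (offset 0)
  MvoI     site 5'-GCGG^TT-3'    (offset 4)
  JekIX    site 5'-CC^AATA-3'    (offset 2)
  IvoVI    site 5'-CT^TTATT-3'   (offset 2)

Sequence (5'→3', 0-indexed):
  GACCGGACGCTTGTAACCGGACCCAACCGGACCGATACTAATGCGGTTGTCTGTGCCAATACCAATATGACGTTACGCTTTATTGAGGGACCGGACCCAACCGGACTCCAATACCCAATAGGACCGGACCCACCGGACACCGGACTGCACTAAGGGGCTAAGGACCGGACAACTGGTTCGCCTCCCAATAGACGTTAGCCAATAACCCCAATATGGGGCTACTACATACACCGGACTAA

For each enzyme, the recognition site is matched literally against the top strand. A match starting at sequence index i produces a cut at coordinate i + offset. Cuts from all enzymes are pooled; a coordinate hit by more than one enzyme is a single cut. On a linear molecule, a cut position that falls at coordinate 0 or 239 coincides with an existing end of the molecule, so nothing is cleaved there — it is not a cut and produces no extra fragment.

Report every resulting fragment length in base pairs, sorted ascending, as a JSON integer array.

[2,4,5,6,7,7,7,9,9,9,9,10,10,10,11,11,11,14,20,21,22,25]

Per-enzyme occurrences:
  KluIV (ACCGGAC, off=1): starts [1, 15, 25, 89, 99, 122, 131, 138, 163, 229] → cuts [2, 16, 26, 90, 100, 123, 132, 139, 164, 230]
  TgoII (GACGTT, off=0): starts [68, 190] → cuts [68, 190]
  MvoI (GCGGTT, off=4): starts [42] → cuts [46]
  JekIX (CCAATA, off=2): starts [55, 61, 107, 114, 184, 198, 207] → cuts [57, 63, 109, 116, 186, 200, 209]
  IvoVI (CTTTATT, off=2): starts [77] → cuts [79]

Pooled cuts: [2, 16, 26, 46, 57, 63, 68, 79, 90, 100, 109, 116, 123, 132, 139, 164, 186, 190, 200, 209, 230]

Fragments:
  [0,2): 2 bp
  [2,16): 14 bp
  [16,26): 10 bp
  [26,46): 20 bp
  [46,57): 11 bp
  [57,63): 6 bp
  [63,68): 5 bp
  [68,79): 11 bp
  [79,90): 11 bp
  [90,100): 10 bp
  [100,109): 9 bp
  [109,116): 7 bp
  [116,123): 7 bp
  [123,132): 9 bp
  [132,139): 7 bp
  [139,164): 25 bp
  [164,186): 22 bp
  [186,190): 4 bp
  [190,200): 10 bp
  [200,209): 9 bp
  [209,230): 21 bp
  [230,239): 9 bp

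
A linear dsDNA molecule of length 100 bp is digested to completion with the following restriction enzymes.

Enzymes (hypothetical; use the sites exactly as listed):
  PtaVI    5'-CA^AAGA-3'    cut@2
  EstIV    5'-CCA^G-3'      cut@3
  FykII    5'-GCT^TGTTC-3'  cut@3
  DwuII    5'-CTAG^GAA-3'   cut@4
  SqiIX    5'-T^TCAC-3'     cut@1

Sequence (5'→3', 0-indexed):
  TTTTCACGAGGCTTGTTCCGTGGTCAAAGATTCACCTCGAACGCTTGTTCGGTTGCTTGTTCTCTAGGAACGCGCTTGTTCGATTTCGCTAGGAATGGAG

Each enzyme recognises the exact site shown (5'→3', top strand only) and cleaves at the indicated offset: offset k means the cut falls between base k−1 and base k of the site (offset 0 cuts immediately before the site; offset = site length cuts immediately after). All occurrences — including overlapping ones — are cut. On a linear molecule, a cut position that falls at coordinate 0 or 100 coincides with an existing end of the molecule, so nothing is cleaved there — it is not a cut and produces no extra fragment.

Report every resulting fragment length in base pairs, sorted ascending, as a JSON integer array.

Per-enzyme occurrences:
  PtaVI CAAAGA/2: at [24] ⇒ [26]
  EstIV (CCAG, off=3): no sites
  FykII GCTTGTTC/3: at [10, 42, 54, 73] ⇒ [13, 45, 57, 76]
  DwuII CTAGGAA/4: at [63, 88] ⇒ [67, 92]
  SqiIX TTCAC/1: at [2, 30] ⇒ [3, 31]

All cut coordinates (distinct, sorted): [3, 13, 26, 31, 45, 57, 67, 76, 92]

Fragment lengths:
  [0,3): 3 bp
  [3,13): 10 bp
  [13,26): 13 bp
  [26,31): 5 bp
  [31,45): 14 bp
  [45,57): 12 bp
  [57,67): 10 bp
  [67,76): 9 bp
  [76,92): 16 bp
  [92,100): 8 bp

[3,5,8,9,10,10,12,13,14,16]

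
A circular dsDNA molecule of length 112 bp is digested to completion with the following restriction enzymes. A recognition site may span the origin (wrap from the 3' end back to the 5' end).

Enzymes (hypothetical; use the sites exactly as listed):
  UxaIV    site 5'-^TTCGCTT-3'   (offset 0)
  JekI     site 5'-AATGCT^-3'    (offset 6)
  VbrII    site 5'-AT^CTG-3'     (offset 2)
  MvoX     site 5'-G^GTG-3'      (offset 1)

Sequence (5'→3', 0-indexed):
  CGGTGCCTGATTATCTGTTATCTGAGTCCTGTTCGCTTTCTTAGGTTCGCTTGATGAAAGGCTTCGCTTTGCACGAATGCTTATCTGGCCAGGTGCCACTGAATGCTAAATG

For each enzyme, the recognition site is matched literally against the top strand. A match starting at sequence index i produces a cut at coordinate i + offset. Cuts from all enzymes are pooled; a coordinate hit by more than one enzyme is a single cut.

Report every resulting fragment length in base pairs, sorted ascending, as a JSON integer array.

Per-enzyme occurrences:
  UxaIV TTCGCTT/0: at [31, 45, 62] ⇒ [31, 45, 62]
  JekI AATGCT/6: at [75, 101] ⇒ [81, 107]
  VbrII ATCTG/2: at [12, 19, 82] ⇒ [14, 21, 84]
  MvoX GGTG/1: at [1, 91] ⇒ [2, 92]

All cut coordinates (distinct, sorted): [2, 14, 21, 31, 45, 62, 81, 84, 92, 107]

Fragments:
  2→14: 12 bp
  14→21: 7 bp
  21→31: 10 bp
  31→45: 14 bp
  45→62: 17 bp
  62→81: 19 bp
  81→84: 3 bp
  84→92: 8 bp
  92→107: 15 bp
  107→2 (wrap): 112-107+2 = 7 bp

[3,7,7,8,10,12,14,15,17,19]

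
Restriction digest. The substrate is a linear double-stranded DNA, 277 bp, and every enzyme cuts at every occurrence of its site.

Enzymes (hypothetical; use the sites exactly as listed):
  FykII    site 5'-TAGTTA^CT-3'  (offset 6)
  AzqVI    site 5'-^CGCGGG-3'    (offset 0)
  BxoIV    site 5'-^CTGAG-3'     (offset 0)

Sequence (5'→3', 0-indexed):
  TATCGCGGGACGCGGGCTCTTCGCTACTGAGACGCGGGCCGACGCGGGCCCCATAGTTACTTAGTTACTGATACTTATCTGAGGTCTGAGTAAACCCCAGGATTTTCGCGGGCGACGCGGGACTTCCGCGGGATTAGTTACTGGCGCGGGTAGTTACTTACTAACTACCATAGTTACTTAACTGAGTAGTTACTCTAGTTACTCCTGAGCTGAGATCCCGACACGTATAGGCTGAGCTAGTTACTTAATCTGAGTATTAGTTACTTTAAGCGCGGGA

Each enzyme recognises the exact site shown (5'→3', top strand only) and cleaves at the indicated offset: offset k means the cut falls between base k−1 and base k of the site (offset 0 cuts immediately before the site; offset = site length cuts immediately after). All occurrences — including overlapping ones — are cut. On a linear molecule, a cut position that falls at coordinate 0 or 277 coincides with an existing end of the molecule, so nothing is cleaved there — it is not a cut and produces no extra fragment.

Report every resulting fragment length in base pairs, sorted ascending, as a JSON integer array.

Scan for sites:
  FykII TAGTTACT/6: at [53, 61, 134, 150, 170, 186, 195, 237, 257] ⇒ [59, 67, 140, 156, 176, 192, 201, 243, 263]
  AzqVI CGCGGG/0: at [3, 10, 32, 42, 106, 115, 126, 144, 270] ⇒ [3, 10, 32, 42, 106, 115, 126, 144, 270]
  BxoIV CTGAG/0: at [26, 78, 85, 181, 204, 209, 231, 249] ⇒ [26, 78, 85, 181, 204, 209, 231, 249]

Pooled cuts: [3, 10, 26, 32, 42, 59, 67, 78, 85, 106, 115, 126, 140, 144, 156, 176, 181, 192, 201, 204, 209, 231, 243, 249, 263, 270]

Fragment lengths:
  [0,3): 3 bp
  [3,10): 7 bp
  [10,26): 16 bp
  [26,32): 6 bp
  [32,42): 10 bp
  [42,59): 17 bp
  [59,67): 8 bp
  [67,78): 11 bp
  [78,85): 7 bp
  [85,106): 21 bp
  [106,115): 9 bp
  [115,126): 11 bp
  [126,140): 14 bp
  [140,144): 4 bp
  [144,156): 12 bp
  [156,176): 20 bp
  [176,181): 5 bp
  [181,192): 11 bp
  [192,201): 9 bp
  [201,204): 3 bp
  [204,209): 5 bp
  [209,231): 22 bp
  [231,243): 12 bp
  [243,249): 6 bp
  [249,263): 14 bp
  [263,270): 7 bp
  [270,277): 7 bp

[3,3,4,5,5,6,6,7,7,7,7,8,9,9,10,11,11,11,12,12,14,14,16,17,20,21,22]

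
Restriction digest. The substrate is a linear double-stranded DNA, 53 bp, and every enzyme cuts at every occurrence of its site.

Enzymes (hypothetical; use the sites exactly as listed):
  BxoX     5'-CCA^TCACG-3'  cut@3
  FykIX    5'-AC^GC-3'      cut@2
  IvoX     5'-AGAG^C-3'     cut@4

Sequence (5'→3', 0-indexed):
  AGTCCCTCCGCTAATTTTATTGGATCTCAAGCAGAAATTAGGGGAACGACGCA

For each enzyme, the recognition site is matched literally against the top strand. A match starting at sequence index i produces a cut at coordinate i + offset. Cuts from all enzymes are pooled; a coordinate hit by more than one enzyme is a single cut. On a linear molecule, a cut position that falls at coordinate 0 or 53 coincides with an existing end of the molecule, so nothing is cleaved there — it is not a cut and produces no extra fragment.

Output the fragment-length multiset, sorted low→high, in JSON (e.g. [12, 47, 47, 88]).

Scan for sites:
  BxoX (CCATCACG, off=3): no sites
  FykIX ACGC/2: at [48] ⇒ [50]
  IvoX (AGAGC, off=4): no sites

Pooled cuts: [50]

Fragment lengths:
  [0,50): 50 bp
  [50,53): 3 bp

[3,50]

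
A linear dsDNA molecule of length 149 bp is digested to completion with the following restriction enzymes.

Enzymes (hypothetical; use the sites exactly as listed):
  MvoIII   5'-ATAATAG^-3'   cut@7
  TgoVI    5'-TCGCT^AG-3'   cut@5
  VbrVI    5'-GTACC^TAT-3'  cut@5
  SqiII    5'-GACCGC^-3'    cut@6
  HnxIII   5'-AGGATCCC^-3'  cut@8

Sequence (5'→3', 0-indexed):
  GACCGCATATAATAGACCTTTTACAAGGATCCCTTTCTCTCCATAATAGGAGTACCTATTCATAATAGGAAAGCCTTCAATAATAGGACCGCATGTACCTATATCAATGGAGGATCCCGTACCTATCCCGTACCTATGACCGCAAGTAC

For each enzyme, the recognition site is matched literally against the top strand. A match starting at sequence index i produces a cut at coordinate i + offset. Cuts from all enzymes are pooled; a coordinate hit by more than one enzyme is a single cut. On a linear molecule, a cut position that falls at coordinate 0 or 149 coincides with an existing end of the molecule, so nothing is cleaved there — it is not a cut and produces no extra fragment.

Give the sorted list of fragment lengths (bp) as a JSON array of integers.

Scan for sites:
  MvoIII ATAATAG/7: at [8, 42, 61, 79] ⇒ [15, 49, 68, 86]
  TgoVI (TCGCTAG, off=5): no sites
  VbrVI GTACCTAT/5: at [51, 94, 118, 129] ⇒ [56, 99, 123, 134]
  SqiII GACCGC/6: at [0, 86, 137] ⇒ [6, 92, 143]
  HnxIII AGGATCCC/8: at [25, 110] ⇒ [33, 118]

All cut coordinates (distinct, sorted): [6, 15, 33, 49, 56, 68, 86, 92, 99, 118, 123, 134, 143]

Fragment lengths:
  [0,6): 6 bp
  [6,15): 9 bp
  [15,33): 18 bp
  [33,49): 16 bp
  [49,56): 7 bp
  [56,68): 12 bp
  [68,86): 18 bp
  [86,92): 6 bp
  [92,99): 7 bp
  [99,118): 19 bp
  [118,123): 5 bp
  [123,134): 11 bp
  [134,143): 9 bp
  [143,149): 6 bp

[5,6,6,6,7,7,9,9,11,12,16,18,18,19]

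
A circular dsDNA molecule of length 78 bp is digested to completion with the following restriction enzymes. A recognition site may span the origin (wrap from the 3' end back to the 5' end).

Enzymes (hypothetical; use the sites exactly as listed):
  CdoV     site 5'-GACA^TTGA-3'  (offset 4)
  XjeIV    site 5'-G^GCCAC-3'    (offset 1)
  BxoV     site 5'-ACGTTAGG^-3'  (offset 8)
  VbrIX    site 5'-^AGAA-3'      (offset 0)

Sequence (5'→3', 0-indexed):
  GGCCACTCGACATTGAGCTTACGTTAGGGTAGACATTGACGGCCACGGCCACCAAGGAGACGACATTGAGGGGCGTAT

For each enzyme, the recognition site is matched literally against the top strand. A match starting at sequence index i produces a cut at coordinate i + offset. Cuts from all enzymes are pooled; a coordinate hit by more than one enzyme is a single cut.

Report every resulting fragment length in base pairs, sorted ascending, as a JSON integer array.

[6,6,7,11,14,16,18]

Scan for sites:
  CdoV GACATTGA/4: at [8, 31, 61] ⇒ [12, 35, 65]
  XjeIV GGCCAC/1: at [0, 40, 46] ⇒ [1, 41, 47]
  BxoV ACGTTAGG/8: at [20] ⇒ [28]
  VbrIX (AGAA, off=0): no sites

Pooled cuts: [1, 12, 28, 35, 41, 47, 65]

Fragment lengths:
  1→12: 11 bp
  12→28: 16 bp
  28→35: 7 bp
  35→41: 6 bp
  41→47: 6 bp
  47→65: 18 bp
  65→1 (wrap): 78-65+1 = 14 bp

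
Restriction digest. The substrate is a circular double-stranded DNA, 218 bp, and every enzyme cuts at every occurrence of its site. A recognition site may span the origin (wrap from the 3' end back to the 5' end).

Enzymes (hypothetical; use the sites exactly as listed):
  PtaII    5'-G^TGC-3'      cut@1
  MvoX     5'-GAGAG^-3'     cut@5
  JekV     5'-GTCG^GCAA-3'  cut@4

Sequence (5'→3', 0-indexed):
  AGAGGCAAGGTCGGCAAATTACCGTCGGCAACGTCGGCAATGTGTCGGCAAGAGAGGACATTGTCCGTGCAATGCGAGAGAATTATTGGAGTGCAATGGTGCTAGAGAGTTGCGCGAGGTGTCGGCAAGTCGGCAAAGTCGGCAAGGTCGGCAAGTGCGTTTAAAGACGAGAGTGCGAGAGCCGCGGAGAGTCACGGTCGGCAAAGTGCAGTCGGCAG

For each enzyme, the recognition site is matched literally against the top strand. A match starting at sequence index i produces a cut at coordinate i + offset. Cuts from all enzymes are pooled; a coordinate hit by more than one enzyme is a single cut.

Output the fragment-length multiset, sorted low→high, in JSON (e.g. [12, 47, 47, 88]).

[5,6,8,8,8,9,9,9,9,9,9,10,10,11,11,11,13,14,15,16,18]

Scan for sites:
  PtaII GTGC/1: at [66, 90, 98, 154, 172, 205] ⇒ [67, 91, 99, 155, 173, 206]
  MvoX GAGAG/5: at [51, 75, 104, 168, 176, 186, 217] ⇒ [4, 56, 80, 109, 173, 181, 191]
  JekV GTCGGCAA/4: at [9, 23, 32, 43, 120, 128, 137, 146, 196] ⇒ [13, 27, 36, 47, 124, 132, 141, 150, 200]

All cut coordinates (distinct, sorted): [4, 13, 27, 36, 47, 56, 67, 80, 91, 99, 109, 124, 132, 141, 150, 155, 173, 181, 191, 200, 206]

Fragment lengths:
  4→13: 9 bp
  13→27: 14 bp
  27→36: 9 bp
  36→47: 11 bp
  47→56: 9 bp
  56→67: 11 bp
  67→80: 13 bp
  80→91: 11 bp
  91→99: 8 bp
  99→109: 10 bp
  109→124: 15 bp
  124→132: 8 bp
  132→141: 9 bp
  141→150: 9 bp
  150→155: 5 bp
  155→173: 18 bp
  173→181: 8 bp
  181→191: 10 bp
  191→200: 9 bp
  200→206: 6 bp
  206→4 (wrap): 218-206+4 = 16 bp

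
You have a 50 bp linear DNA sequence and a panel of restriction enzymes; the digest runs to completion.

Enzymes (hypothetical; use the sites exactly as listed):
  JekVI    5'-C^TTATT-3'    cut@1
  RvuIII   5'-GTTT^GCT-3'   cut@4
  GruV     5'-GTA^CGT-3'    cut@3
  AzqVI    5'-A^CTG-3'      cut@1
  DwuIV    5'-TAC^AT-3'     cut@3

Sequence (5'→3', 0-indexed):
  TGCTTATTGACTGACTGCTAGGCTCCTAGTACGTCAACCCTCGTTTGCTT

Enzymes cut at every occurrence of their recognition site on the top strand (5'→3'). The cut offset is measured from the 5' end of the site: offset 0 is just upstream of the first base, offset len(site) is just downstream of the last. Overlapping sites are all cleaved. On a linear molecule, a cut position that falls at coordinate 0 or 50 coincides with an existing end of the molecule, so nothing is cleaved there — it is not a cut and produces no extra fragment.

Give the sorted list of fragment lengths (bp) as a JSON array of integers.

Site scan:
  JekVI (CTTATT, off=1): starts [2] → cuts [3]
  RvuIII (GTTTGCT, off=4): starts [42] → cuts [46]
  GruV (GTACGT, off=3): starts [28] → cuts [31]
  AzqVI (ACTG, off=1): starts [9, 13] → cuts [10, 14]
  DwuIV (TACAT, off=3): no sites

Pooled cuts: [3, 10, 14, 31, 46]

Fragments:
  [0,3): 3 bp
  [3,10): 7 bp
  [10,14): 4 bp
  [14,31): 17 bp
  [31,46): 15 bp
  [46,50): 4 bp

[3,4,4,7,15,17]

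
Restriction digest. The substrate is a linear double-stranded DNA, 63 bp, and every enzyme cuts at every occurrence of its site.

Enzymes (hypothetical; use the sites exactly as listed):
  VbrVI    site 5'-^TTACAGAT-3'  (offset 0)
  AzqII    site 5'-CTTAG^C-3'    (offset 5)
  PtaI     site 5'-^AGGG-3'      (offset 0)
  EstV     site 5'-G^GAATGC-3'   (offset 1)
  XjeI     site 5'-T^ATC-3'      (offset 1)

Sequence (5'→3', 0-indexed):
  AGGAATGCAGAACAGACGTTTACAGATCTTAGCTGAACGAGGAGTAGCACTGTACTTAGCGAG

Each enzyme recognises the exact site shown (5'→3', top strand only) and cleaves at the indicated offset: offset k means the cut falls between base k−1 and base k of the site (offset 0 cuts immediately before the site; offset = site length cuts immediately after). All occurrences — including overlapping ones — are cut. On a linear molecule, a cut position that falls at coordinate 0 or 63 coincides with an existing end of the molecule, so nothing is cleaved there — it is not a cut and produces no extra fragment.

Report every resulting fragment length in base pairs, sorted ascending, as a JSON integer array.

Site scan:
  VbrVI TTACAGAT/0: at [19] ⇒ [19]
  AzqII CTTAGC/5: at [27, 54] ⇒ [32, 59]
  PtaI (AGGG, off=0): no sites
  EstV GGAATGC/1: at [1] ⇒ [2]
  XjeI (TATC, off=1): no sites

Pooled cuts: [2, 19, 32, 59]

Fragment lengths:
  [0,2): 2 bp
  [2,19): 17 bp
  [19,32): 13 bp
  [32,59): 27 bp
  [59,63): 4 bp

[2,4,13,17,27]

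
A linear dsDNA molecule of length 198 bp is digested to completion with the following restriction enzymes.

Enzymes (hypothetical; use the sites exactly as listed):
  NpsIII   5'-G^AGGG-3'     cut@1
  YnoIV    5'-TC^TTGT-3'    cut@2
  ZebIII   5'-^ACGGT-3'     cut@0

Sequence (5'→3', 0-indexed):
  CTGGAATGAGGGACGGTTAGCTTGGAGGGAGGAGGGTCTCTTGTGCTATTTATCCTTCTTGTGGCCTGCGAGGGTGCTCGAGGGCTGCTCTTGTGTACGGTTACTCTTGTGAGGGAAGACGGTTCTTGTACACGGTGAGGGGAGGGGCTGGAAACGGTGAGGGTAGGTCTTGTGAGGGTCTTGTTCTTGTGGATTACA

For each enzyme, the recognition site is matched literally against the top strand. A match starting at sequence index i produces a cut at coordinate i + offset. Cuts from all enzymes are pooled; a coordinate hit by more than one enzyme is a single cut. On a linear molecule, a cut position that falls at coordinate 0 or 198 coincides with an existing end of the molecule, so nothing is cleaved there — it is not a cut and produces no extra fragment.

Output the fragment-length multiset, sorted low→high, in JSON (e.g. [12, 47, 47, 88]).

Site scan:
  NpsIII GAGGG/1: at [7, 24, 31, 69, 79, 110, 136, 141, 158, 173] ⇒ [8, 25, 32, 70, 80, 111, 137, 142, 159, 174]
  YnoIV TCTTGT/2: at [38, 56, 88, 104, 123, 167, 178, 184] ⇒ [40, 58, 90, 106, 125, 169, 180, 186]
  ZebIII ACGGT/0: at [12, 96, 118, 131, 153] ⇒ [12, 96, 118, 131, 153]

Pooled cuts: [8, 12, 25, 32, 40, 58, 70, 80, 90, 96, 106, 111, 118, 125, 131, 137, 142, 153, 159, 169, 174, 180, 186]

Fragments:
  [0,8): 8 bp
  [8,12): 4 bp
  [12,25): 13 bp
  [25,32): 7 bp
  [32,40): 8 bp
  [40,58): 18 bp
  [58,70): 12 bp
  [70,80): 10 bp
  [80,90): 10 bp
  [90,96): 6 bp
  [96,106): 10 bp
  [106,111): 5 bp
  [111,118): 7 bp
  [118,125): 7 bp
  [125,131): 6 bp
  [131,137): 6 bp
  [137,142): 5 bp
  [142,153): 11 bp
  [153,159): 6 bp
  [159,169): 10 bp
  [169,174): 5 bp
  [174,180): 6 bp
  [180,186): 6 bp
  [186,198): 12 bp

[4,5,5,5,6,6,6,6,6,6,7,7,7,8,8,10,10,10,10,11,12,12,13,18]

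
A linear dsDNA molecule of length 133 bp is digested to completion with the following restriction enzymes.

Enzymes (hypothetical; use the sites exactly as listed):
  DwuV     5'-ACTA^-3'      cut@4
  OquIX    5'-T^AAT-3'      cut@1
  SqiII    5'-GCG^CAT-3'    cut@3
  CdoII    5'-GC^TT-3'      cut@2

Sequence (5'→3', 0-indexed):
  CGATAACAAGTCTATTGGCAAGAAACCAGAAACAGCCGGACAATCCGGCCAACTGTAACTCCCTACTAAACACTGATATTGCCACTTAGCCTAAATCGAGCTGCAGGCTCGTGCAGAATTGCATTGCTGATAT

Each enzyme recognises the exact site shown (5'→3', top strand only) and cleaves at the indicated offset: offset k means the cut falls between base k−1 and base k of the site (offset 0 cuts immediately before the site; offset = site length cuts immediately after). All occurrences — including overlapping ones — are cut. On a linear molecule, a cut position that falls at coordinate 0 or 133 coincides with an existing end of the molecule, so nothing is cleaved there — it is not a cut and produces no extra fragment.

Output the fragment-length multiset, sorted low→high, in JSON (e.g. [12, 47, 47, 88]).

Site scan:
  DwuV ACTA/4: at [64] ⇒ [68]
  OquIX (TAAT, off=1): no sites
  SqiII (GCGCAT, off=3): no sites
  CdoII (GCTT, off=2): no sites

Pooled cuts: [68]

Fragment lengths:
  [0,68): 68 bp
  [68,133): 65 bp

[65,68]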